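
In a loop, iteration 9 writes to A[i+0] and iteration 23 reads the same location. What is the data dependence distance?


Distance = read iteration - write iteration
= 23 - 9 = 14

14


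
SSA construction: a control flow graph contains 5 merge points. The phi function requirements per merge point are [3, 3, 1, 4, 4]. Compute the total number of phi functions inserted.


Total phi functions = sum of phi functions at each join node
= 3 + 3 + 1 + 4 + 4 = 15

15


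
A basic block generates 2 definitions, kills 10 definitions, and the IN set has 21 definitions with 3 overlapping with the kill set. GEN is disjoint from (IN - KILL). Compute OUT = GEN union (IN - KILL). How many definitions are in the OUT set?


IN - KILL: 21 - 3 = 18 surviving definitions
OUT = GEN + surviving = 2 + 18 = 20

20


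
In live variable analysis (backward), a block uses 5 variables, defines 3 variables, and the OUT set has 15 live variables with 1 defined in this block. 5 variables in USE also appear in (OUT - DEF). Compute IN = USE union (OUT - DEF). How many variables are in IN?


OUT - DEF: 15 - 1 = 14
|IN| = |USE| + |OUT - DEF| - |USE ∩ (OUT - DEF)| = 5 + 14 - 5 = 14

14


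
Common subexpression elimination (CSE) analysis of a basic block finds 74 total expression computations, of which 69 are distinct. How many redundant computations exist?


CSE count = total expressions - unique expressions
= 74 - 69 = 5

5


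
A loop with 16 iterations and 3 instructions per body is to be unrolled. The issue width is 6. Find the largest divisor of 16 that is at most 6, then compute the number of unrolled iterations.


Largest divisor of 16 <= 6 is 4
New iterations = 16 / 4 = 4

4


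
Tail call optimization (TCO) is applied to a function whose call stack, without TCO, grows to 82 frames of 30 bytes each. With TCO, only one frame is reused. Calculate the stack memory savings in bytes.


Without TCO: 82 * 30 = 2460 bytes
With TCO: reuse 1 frame = 30 bytes
Savings = 2460 - 30 = 2430

2430


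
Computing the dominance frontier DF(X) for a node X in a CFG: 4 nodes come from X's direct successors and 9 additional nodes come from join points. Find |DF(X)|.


DF(X) = direct successor contributions + join point contributions
= 4 + 9 = 13

13


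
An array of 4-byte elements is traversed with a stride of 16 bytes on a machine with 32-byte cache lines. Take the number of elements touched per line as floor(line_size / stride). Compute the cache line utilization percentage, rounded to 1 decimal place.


Elements per cache line = floor(32 / 16) = 2
Bytes used = 2 * 4 = 8
Utilization = 8 / 32 * 100 = 25.0%

25.0


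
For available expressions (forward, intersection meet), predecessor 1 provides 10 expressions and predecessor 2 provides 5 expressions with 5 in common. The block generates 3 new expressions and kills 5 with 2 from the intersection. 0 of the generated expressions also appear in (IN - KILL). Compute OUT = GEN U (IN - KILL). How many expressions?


IN = intersection of predecessors = 5
IN - KILL = 5 - 2 = 3
|OUT| = |GEN| + |IN - KILL| - |GEN ∩ (IN - KILL)| = 3 + 3 - 0 = 6

6


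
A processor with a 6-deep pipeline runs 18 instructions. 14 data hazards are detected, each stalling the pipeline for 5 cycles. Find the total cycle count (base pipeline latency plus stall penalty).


Base cycles = 6 + 18 - 1 = 23
Total stalls = 14 * 5 = 70
Total = 23 + 70 = 93

93


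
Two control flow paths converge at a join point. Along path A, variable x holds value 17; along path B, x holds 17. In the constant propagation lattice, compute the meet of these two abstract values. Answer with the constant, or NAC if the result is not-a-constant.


Meet operation: if both paths give the same constant, result is that constant; if they differ, result is NAC (not-a-constant).
Path A: 17, Path B: 17 -> equal
Result: constant -> 17

17


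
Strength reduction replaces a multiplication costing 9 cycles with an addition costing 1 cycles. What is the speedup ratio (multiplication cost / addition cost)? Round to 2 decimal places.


Ratio = mult_cost / add_cost = 9 / 1 = 9.0

9.0


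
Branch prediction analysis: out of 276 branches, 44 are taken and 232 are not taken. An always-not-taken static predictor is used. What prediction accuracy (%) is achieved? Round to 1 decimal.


Predictor: always-not-taken
Correct predictions = 232
Accuracy = 232 / 276 * 100 = 84.1%

84.1


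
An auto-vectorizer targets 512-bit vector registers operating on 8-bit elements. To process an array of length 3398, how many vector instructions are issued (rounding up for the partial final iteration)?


Width = 512 / 8 = 64 elements per vector op
Iterations = ceil(3398 / 64) = 54

54


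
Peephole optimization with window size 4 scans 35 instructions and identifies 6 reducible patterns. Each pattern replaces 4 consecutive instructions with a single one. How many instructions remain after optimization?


Each match removes 3 instructions.
Total removed = 6 * 3 = 18
Remaining = 35 - 18 = 17

17


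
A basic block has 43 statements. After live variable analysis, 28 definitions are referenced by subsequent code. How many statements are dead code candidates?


Dead code = total statements - live definitions
= 43 - 28 = 15

15


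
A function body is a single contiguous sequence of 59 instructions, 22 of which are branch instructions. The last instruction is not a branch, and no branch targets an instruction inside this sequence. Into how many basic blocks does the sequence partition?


With no in-sequence branch targets, the leaders are the first instruction plus the instruction after each branch.
Number of basic blocks = branches + 1
= 22 + 1 = 23

23


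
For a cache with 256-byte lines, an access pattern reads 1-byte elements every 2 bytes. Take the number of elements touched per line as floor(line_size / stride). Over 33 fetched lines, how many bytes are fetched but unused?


Elements per line = floor(256 / 2) = 128
Bytes used per line = 128 * 1 = 128
Wasted per line = 256 - 128 = 128
Total wasted = 128 * 33 = 4224

4224


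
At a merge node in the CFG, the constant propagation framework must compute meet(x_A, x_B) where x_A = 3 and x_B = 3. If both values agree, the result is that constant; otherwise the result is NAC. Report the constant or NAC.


Meet operation: if both paths give the same constant, result is that constant; if they differ, result is NAC (not-a-constant).
Path A: 3, Path B: 3 -> equal
Result: constant -> 3

3


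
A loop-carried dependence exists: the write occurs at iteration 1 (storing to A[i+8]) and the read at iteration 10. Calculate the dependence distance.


Distance = read iteration - write iteration
= 10 - 1 = 9

9


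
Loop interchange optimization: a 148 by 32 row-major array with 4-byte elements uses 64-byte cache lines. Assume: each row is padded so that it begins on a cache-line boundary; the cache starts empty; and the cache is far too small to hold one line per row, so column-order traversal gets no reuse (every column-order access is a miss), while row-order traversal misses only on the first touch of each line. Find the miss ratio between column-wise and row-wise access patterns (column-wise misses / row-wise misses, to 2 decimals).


Each row occupies 32 * 4 = 128 bytes and starts on a line boundary, so it spans ceil(128 / 64) = 2 cache lines.
Row-major traversal misses (one per line touched): 148 * ceil(32 * 4 / 64) = 296
Column-major traversal misses (no reuse, every access misses): 148 * 32 = 4736
Ratio = 4736 / 296 = 16.0

16.0


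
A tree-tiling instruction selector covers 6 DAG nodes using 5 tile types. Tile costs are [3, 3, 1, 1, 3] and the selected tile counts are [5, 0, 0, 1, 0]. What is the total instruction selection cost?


Total cost = sum(count_i * cost_i)
= 5*3 + 0*3 + 0*1 + 1*1 + 0*3
= 16

16


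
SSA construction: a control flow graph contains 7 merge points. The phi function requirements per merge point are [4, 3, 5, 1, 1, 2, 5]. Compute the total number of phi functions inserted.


Total phi functions = sum of phi functions at each join node
= 4 + 3 + 5 + 1 + 1 + 2 + 5 = 21

21


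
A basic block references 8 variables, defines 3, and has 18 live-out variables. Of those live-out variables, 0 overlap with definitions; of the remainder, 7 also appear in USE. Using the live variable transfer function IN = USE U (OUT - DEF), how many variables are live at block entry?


OUT - DEF: 18 - 0 = 18
|IN| = |USE| + |OUT - DEF| - |USE ∩ (OUT - DEF)| = 8 + 18 - 7 = 19

19


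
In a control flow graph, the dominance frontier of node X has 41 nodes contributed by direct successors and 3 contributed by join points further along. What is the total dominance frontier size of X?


DF(X) = direct successor contributions + join point contributions
= 41 + 3 = 44

44


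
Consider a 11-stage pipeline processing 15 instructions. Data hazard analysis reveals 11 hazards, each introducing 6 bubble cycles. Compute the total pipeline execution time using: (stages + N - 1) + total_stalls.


Base cycles = 11 + 15 - 1 = 25
Total stalls = 11 * 6 = 66
Total = 25 + 66 = 91

91


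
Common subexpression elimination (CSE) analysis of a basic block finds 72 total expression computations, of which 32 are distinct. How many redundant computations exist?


CSE count = total expressions - unique expressions
= 72 - 32 = 40

40


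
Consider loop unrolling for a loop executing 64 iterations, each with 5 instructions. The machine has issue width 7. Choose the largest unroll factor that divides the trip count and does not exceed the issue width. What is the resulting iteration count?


Largest divisor of 64 <= 7 is 4
New iterations = 64 / 4 = 16

16


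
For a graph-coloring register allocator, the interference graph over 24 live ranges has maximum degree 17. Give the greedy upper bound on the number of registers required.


Greedy coloring never needs more than (max_degree + 1) colors: when coloring a vertex, at most max_degree neighbors are already colored.
Upper bound = 17 + 1 = 18

18


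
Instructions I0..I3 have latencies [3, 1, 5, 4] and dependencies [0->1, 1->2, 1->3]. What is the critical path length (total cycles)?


Compute longest path through dependency graph: dist(Ik) = max over predecessors of dist + latency(Ik).
dist(I0) = latency 3 = 3
dist(I1) = dist(I0) + 1 = 3 + 1 = 4
dist(I2) = dist(I1) + 5 = 4 + 5 = 9
dist(I3) = dist(I1) + 4 = 4 + 4 = 8
Critical path = max dist = 9

9


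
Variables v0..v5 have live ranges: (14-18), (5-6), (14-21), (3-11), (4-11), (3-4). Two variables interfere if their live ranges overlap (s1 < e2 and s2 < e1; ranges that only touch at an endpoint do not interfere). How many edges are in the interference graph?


Check all pairs for overlapping intervals.
Two intervals (s1,e1) and (s2,e2) overlap if s1 < e2 and s2 < e1.
v0 (14-18) vs v1..v5: overlaps v2 -> 1
v1 (5-6) vs v2..v5: overlaps v3, v4 -> 2
v2 (14-21) vs v3..v5: overlaps none -> 0
v3 (3-11) vs v4..v5: overlaps v4, v5 -> 2
v4 (4-11) vs v5: overlaps none -> 0
Total overlapping pairs = 1 + 2 + 0 + 2 + 0 = 5

5


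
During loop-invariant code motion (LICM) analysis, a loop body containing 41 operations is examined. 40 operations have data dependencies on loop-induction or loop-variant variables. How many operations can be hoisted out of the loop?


Invariant candidates = total - loop-dependent
= 41 - 40 = 1

1


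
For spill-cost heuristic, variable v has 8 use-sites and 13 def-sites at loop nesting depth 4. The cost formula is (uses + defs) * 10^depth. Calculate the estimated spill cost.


uses + defs = 8 + 13 = 21
10^4 = 10000
Spill cost = 21 * 10000 = 210000

210000


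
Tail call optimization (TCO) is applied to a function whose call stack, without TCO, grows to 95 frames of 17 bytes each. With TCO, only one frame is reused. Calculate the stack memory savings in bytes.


Without TCO: 95 * 17 = 1615 bytes
With TCO: reuse 1 frame = 17 bytes
Savings = 1615 - 17 = 1598

1598


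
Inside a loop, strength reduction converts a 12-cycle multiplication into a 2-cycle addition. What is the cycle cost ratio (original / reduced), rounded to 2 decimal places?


Ratio = mult_cost / add_cost = 12 / 2 = 6.0

6.0


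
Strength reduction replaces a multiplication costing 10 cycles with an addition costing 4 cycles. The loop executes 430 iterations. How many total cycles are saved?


Per-iteration saving = 10 - 4 = 6
Total saved = 430 * 6 = 2580

2580


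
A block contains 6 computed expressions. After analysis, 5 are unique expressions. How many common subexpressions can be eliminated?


CSE count = total expressions - unique expressions
= 6 - 5 = 1

1


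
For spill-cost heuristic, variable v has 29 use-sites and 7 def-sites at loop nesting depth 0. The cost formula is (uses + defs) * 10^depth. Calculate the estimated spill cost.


uses + defs = 29 + 7 = 36
10^0 = 1
Spill cost = 36 * 1 = 36

36


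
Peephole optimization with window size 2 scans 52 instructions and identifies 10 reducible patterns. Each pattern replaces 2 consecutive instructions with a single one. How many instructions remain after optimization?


Each match removes 1 instructions.
Total removed = 10 * 1 = 10
Remaining = 52 - 10 = 42

42


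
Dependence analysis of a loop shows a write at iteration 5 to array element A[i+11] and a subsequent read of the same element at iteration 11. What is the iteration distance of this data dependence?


Distance = read iteration - write iteration
= 11 - 5 = 6

6


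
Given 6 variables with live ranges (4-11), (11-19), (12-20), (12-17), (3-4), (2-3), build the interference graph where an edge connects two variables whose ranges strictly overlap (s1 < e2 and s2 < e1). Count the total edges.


Check all pairs for overlapping intervals.
Two intervals (s1,e1) and (s2,e2) overlap if s1 < e2 and s2 < e1.
v0 (4-11) vs v1..v5: overlaps none -> 0
v1 (11-19) vs v2..v5: overlaps v2, v3 -> 2
v2 (12-20) vs v3..v5: overlaps v3 -> 1
v3 (12-17) vs v4..v5: overlaps none -> 0
v4 (3-4) vs v5: overlaps none -> 0
Total overlapping pairs = 0 + 2 + 1 + 0 + 0 = 3

3


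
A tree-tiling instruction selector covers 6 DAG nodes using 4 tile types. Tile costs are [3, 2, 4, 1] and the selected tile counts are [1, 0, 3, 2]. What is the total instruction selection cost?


Total cost = sum(count_i * cost_i)
= 1*3 + 0*2 + 3*4 + 2*1
= 17

17


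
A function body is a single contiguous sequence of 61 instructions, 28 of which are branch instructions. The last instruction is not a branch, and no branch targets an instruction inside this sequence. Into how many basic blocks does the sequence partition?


With no in-sequence branch targets, the leaders are the first instruction plus the instruction after each branch.
Number of basic blocks = branches + 1
= 28 + 1 = 29

29


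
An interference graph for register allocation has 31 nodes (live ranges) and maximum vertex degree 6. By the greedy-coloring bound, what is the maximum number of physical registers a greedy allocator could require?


Greedy coloring never needs more than (max_degree + 1) colors: when coloring a vertex, at most max_degree neighbors are already colored.
Upper bound = 6 + 1 = 7

7


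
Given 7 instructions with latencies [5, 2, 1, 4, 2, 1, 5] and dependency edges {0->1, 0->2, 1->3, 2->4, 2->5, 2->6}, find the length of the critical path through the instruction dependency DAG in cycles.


Compute longest path through dependency graph: dist(Ik) = max over predecessors of dist + latency(Ik).
dist(I0) = latency 5 = 5
dist(I1) = dist(I0) + 2 = 5 + 2 = 7
dist(I2) = dist(I0) + 1 = 5 + 1 = 6
dist(I3) = dist(I1) + 4 = 7 + 4 = 11
dist(I4) = dist(I2) + 2 = 6 + 2 = 8
dist(I5) = dist(I2) + 1 = 6 + 1 = 7
dist(I6) = dist(I2) + 5 = 6 + 5 = 11
Critical path = max dist = 11

11


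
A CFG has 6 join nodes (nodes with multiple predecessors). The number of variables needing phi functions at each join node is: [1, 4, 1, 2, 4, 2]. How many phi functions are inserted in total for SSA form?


Total phi functions = sum of phi functions at each join node
= 1 + 4 + 1 + 2 + 4 + 2 = 14

14


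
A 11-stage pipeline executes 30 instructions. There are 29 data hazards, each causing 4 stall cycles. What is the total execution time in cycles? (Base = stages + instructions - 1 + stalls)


Base cycles = 11 + 30 - 1 = 40
Total stalls = 29 * 4 = 116
Total = 40 + 116 = 156

156


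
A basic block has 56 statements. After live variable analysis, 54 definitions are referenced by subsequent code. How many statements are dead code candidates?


Dead code = total statements - live definitions
= 56 - 54 = 2

2


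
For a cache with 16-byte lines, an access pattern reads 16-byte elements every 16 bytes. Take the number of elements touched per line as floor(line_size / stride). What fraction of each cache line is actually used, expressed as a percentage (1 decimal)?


Elements per cache line = floor(16 / 16) = 1
Bytes used = 1 * 16 = 16
Utilization = 16 / 16 * 100 = 100.0%

100.0


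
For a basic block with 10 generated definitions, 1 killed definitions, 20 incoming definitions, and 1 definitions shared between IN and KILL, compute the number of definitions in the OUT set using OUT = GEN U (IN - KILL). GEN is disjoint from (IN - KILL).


IN - KILL: 20 - 1 = 19 surviving definitions
OUT = GEN + surviving = 10 + 19 = 29

29


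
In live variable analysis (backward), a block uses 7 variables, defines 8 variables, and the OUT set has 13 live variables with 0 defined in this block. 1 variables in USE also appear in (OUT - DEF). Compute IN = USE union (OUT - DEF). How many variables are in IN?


OUT - DEF: 13 - 0 = 13
|IN| = |USE| + |OUT - DEF| - |USE ∩ (OUT - DEF)| = 7 + 13 - 1 = 19

19


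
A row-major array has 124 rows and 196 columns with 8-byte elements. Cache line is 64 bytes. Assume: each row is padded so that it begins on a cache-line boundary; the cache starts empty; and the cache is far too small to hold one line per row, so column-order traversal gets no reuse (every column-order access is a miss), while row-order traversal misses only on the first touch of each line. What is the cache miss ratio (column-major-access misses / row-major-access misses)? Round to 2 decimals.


Each row occupies 196 * 8 = 1568 bytes and starts on a line boundary, so it spans ceil(1568 / 64) = 25 cache lines.
Row-major traversal misses (one per line touched): 124 * ceil(196 * 8 / 64) = 3100
Column-major traversal misses (no reuse, every access misses): 124 * 196 = 24304
Ratio = 24304 / 3100 = 7.84

7.84


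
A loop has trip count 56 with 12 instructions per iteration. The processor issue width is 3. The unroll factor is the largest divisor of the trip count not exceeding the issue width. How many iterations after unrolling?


Largest divisor of 56 <= 3 is 2
New iterations = 56 / 2 = 28

28


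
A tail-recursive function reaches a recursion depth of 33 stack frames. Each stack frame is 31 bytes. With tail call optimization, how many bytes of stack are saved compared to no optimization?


Without TCO: 33 * 31 = 1023 bytes
With TCO: reuse 1 frame = 31 bytes
Savings = 1023 - 31 = 992

992


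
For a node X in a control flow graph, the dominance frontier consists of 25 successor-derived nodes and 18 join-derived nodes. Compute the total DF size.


DF(X) = direct successor contributions + join point contributions
= 25 + 18 = 43

43


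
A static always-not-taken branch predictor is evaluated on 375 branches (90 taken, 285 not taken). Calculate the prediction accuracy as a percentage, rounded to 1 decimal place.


Predictor: always-not-taken
Correct predictions = 285
Accuracy = 285 / 375 * 100 = 76.0%

76.0


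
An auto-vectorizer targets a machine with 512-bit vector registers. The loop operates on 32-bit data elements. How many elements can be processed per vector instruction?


Width = SIMD bits / data type bits
= 512 / 32 = 16

16


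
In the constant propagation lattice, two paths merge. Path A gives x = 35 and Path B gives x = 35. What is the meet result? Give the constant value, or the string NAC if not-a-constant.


Meet operation: if both paths give the same constant, result is that constant; if they differ, result is NAC (not-a-constant).
Path A: 35, Path B: 35 -> equal
Result: constant -> 35

35


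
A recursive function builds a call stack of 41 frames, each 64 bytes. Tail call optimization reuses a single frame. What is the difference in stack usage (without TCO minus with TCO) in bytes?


Without TCO: 41 * 64 = 2624 bytes
With TCO: reuse 1 frame = 64 bytes
Savings = 2624 - 64 = 2560

2560


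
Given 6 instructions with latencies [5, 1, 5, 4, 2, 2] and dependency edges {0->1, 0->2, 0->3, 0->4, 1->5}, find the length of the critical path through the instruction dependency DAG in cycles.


Compute longest path through dependency graph: dist(Ik) = max over predecessors of dist + latency(Ik).
dist(I0) = latency 5 = 5
dist(I1) = dist(I0) + 1 = 5 + 1 = 6
dist(I2) = dist(I0) + 5 = 5 + 5 = 10
dist(I3) = dist(I0) + 4 = 5 + 4 = 9
dist(I4) = dist(I0) + 2 = 5 + 2 = 7
dist(I5) = dist(I1) + 2 = 6 + 2 = 8
Critical path = max dist = 10

10


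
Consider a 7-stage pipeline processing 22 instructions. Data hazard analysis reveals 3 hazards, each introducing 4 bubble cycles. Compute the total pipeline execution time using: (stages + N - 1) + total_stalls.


Base cycles = 7 + 22 - 1 = 28
Total stalls = 3 * 4 = 12
Total = 28 + 12 = 40

40


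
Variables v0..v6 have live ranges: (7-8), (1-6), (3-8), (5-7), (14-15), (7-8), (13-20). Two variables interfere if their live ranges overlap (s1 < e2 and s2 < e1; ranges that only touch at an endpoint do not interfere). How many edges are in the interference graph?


Check all pairs for overlapping intervals.
Two intervals (s1,e1) and (s2,e2) overlap if s1 < e2 and s2 < e1.
v0 (7-8) vs v1..v6: overlaps v2, v5 -> 2
v1 (1-6) vs v2..v6: overlaps v2, v3 -> 2
v2 (3-8) vs v3..v6: overlaps v3, v5 -> 2
v3 (5-7) vs v4..v6: overlaps none -> 0
v4 (14-15) vs v5..v6: overlaps v6 -> 1
v5 (7-8) vs v6: overlaps none -> 0
Total overlapping pairs = 2 + 2 + 2 + 0 + 1 + 0 = 7

7


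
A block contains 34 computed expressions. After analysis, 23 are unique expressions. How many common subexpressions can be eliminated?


CSE count = total expressions - unique expressions
= 34 - 23 = 11

11


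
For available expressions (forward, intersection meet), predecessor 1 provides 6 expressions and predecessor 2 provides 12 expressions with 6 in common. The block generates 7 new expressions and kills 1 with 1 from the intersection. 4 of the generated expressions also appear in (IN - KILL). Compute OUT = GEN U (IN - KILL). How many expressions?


IN = intersection of predecessors = 6
IN - KILL = 6 - 1 = 5
|OUT| = |GEN| + |IN - KILL| - |GEN ∩ (IN - KILL)| = 7 + 5 - 4 = 8

8


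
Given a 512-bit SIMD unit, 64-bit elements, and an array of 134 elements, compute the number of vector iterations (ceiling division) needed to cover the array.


Width = 512 / 64 = 8 elements per vector op
Iterations = ceil(134 / 8) = 17

17


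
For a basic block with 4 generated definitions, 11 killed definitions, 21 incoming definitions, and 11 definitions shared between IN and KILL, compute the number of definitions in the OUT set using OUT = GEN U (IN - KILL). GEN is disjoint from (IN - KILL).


IN - KILL: 21 - 11 = 10 surviving definitions
OUT = GEN + surviving = 4 + 10 = 14

14


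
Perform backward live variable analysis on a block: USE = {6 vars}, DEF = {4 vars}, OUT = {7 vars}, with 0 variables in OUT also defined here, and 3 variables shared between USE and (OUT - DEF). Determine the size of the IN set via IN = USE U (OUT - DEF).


OUT - DEF: 7 - 0 = 7
|IN| = |USE| + |OUT - DEF| - |USE ∩ (OUT - DEF)| = 6 + 7 - 3 = 10

10


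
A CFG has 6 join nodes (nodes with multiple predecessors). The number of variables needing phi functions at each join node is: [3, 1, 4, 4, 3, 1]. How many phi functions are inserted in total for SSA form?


Total phi functions = sum of phi functions at each join node
= 3 + 1 + 4 + 4 + 3 + 1 = 16

16


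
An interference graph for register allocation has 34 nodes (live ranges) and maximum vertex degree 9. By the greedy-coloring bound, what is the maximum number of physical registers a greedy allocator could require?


Greedy coloring never needs more than (max_degree + 1) colors: when coloring a vertex, at most max_degree neighbors are already colored.
Upper bound = 9 + 1 = 10

10


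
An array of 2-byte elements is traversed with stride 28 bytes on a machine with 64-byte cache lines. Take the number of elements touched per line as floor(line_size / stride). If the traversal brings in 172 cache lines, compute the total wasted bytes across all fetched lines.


Elements per line = floor(64 / 28) = 2
Bytes used per line = 2 * 2 = 4
Wasted per line = 64 - 4 = 60
Total wasted = 60 * 172 = 10320

10320


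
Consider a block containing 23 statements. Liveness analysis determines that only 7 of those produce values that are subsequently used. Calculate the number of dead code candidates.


Dead code = total statements - live definitions
= 23 - 7 = 16

16


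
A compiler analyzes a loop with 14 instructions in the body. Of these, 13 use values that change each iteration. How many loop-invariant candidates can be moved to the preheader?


Invariant candidates = total - loop-dependent
= 14 - 13 = 1

1


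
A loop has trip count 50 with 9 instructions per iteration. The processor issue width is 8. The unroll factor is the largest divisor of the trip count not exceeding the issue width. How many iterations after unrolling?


Largest divisor of 50 <= 8 is 5
New iterations = 50 / 5 = 10

10


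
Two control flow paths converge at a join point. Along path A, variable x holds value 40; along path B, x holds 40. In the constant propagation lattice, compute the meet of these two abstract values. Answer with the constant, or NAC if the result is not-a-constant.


Meet operation: if both paths give the same constant, result is that constant; if they differ, result is NAC (not-a-constant).
Path A: 40, Path B: 40 -> equal
Result: constant -> 40

40


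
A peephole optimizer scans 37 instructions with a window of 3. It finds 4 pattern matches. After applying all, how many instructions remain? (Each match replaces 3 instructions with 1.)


Each match removes 2 instructions.
Total removed = 4 * 2 = 8
Remaining = 37 - 8 = 29

29


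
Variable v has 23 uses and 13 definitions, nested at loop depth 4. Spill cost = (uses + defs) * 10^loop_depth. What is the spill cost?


uses + defs = 23 + 13 = 36
10^4 = 10000
Spill cost = 36 * 10000 = 360000

360000


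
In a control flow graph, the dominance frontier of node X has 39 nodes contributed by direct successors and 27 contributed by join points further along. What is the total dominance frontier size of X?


DF(X) = direct successor contributions + join point contributions
= 39 + 27 = 66

66


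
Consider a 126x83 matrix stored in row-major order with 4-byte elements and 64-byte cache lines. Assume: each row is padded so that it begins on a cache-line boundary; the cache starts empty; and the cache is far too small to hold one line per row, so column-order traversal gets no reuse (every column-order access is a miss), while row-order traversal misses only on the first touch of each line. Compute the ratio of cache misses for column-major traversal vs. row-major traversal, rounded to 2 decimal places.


Each row occupies 83 * 4 = 332 bytes and starts on a line boundary, so it spans ceil(332 / 64) = 6 cache lines.
Row-major traversal misses (one per line touched): 126 * ceil(83 * 4 / 64) = 756
Column-major traversal misses (no reuse, every access misses): 126 * 83 = 10458
Ratio = 10458 / 756 = 13.83

13.83


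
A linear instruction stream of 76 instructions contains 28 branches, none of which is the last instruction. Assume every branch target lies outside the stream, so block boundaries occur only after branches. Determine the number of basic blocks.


With no in-sequence branch targets, the leaders are the first instruction plus the instruction after each branch.
Number of basic blocks = branches + 1
= 28 + 1 = 29

29


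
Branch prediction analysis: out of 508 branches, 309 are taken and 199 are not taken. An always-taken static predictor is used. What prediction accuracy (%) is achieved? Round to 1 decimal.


Predictor: always-taken
Correct predictions = 309
Accuracy = 309 / 508 * 100 = 60.8%

60.8


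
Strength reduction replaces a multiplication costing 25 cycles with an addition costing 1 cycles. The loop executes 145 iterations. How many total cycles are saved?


Per-iteration saving = 25 - 1 = 24
Total saved = 145 * 24 = 3480

3480


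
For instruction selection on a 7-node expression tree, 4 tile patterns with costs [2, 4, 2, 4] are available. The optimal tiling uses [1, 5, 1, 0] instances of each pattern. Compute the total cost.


Total cost = sum(count_i * cost_i)
= 1*2 + 5*4 + 1*2 + 0*4
= 24

24


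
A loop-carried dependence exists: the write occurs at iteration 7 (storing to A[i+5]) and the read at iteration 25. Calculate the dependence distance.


Distance = read iteration - write iteration
= 25 - 7 = 18

18


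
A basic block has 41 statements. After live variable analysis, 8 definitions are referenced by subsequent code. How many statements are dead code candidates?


Dead code = total statements - live definitions
= 41 - 8 = 33

33


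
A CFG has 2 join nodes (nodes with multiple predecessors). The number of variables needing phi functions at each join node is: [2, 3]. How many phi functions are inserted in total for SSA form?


Total phi functions = sum of phi functions at each join node
= 2 + 3 = 5

5


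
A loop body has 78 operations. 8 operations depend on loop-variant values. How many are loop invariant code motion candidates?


Invariant candidates = total - loop-dependent
= 78 - 8 = 70

70


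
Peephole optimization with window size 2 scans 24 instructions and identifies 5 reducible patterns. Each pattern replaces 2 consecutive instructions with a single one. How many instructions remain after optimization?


Each match removes 1 instructions.
Total removed = 5 * 1 = 5
Remaining = 24 - 5 = 19

19


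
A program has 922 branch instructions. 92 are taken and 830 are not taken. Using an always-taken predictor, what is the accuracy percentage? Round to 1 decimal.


Predictor: always-taken
Correct predictions = 92
Accuracy = 92 / 922 * 100 = 10.0%

10.0


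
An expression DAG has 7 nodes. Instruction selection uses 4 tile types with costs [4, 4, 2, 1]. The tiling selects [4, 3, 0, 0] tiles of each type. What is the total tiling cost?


Total cost = sum(count_i * cost_i)
= 4*4 + 3*4 + 0*2 + 0*1
= 28

28


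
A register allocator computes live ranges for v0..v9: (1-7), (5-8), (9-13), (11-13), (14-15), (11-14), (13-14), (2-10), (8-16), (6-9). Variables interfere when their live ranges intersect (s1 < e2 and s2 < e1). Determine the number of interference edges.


Check all pairs for overlapping intervals.
Two intervals (s1,e1) and (s2,e2) overlap if s1 < e2 and s2 < e1.
v0 (1-7) vs v1..v9: overlaps v1, v7, v9 -> 3
v1 (5-8) vs v2..v9: overlaps v7, v9 -> 2
v2 (9-13) vs v3..v9: overlaps v3, v5, v7, v8 -> 4
v3 (11-13) vs v4..v9: overlaps v5, v8 -> 2
v4 (14-15) vs v5..v9: overlaps v8 -> 1
v5 (11-14) vs v6..v9: overlaps v6, v8 -> 2
v6 (13-14) vs v7..v9: overlaps v8 -> 1
v7 (2-10) vs v8..v9: overlaps v8, v9 -> 2
v8 (8-16) vs v9: overlaps v9 -> 1
Total overlapping pairs = 3 + 2 + 4 + 2 + 1 + 2 + 1 + 2 + 1 = 18

18


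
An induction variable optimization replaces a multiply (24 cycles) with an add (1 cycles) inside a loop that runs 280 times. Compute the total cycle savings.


Per-iteration saving = 24 - 1 = 23
Total saved = 280 * 23 = 6440

6440


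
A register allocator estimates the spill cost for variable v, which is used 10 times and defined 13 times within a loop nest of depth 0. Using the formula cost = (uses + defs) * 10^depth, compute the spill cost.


uses + defs = 10 + 13 = 23
10^0 = 1
Spill cost = 23 * 1 = 23

23


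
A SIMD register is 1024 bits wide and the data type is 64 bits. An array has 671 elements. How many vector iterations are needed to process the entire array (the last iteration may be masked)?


Width = 1024 / 64 = 16 elements per vector op
Iterations = ceil(671 / 16) = 42

42


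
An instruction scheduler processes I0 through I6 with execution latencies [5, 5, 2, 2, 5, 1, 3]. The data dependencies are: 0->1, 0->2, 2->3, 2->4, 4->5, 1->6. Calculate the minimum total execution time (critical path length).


Compute longest path through dependency graph: dist(Ik) = max over predecessors of dist + latency(Ik).
dist(I0) = latency 5 = 5
dist(I1) = dist(I0) + 5 = 5 + 5 = 10
dist(I2) = dist(I0) + 2 = 5 + 2 = 7
dist(I3) = dist(I2) + 2 = 7 + 2 = 9
dist(I4) = dist(I2) + 5 = 7 + 5 = 12
dist(I5) = dist(I4) + 1 = 12 + 1 = 13
dist(I6) = dist(I1) + 3 = 10 + 3 = 13
Critical path = max dist = 13

13


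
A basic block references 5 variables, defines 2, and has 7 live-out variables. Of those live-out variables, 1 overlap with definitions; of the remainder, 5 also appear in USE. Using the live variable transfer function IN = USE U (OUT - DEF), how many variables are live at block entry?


OUT - DEF: 7 - 1 = 6
|IN| = |USE| + |OUT - DEF| - |USE ∩ (OUT - DEF)| = 5 + 6 - 5 = 6

6


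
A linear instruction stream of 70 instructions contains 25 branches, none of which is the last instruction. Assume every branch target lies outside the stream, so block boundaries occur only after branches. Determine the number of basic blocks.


With no in-sequence branch targets, the leaders are the first instruction plus the instruction after each branch.
Number of basic blocks = branches + 1
= 25 + 1 = 26

26


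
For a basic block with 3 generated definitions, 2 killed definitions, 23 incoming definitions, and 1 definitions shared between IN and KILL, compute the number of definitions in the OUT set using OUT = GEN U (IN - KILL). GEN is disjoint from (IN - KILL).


IN - KILL: 23 - 1 = 22 surviving definitions
OUT = GEN + surviving = 3 + 22 = 25

25


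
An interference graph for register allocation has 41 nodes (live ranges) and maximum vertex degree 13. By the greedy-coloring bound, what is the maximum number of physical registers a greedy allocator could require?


Greedy coloring never needs more than (max_degree + 1) colors: when coloring a vertex, at most max_degree neighbors are already colored.
Upper bound = 13 + 1 = 14

14


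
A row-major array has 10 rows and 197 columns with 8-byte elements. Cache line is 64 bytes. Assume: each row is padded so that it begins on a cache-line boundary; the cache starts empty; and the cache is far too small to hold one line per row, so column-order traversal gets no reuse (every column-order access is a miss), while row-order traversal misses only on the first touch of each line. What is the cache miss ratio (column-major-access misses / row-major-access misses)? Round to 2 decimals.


Each row occupies 197 * 8 = 1576 bytes and starts on a line boundary, so it spans ceil(1576 / 64) = 25 cache lines.
Row-major traversal misses (one per line touched): 10 * ceil(197 * 8 / 64) = 250
Column-major traversal misses (no reuse, every access misses): 10 * 197 = 1970
Ratio = 1970 / 250 = 7.88

7.88


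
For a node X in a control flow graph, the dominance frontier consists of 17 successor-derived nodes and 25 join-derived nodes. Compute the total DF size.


DF(X) = direct successor contributions + join point contributions
= 17 + 25 = 42

42


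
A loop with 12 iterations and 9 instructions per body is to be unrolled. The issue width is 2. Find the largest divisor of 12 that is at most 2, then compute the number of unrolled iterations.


Largest divisor of 12 <= 2 is 2
New iterations = 12 / 2 = 6

6


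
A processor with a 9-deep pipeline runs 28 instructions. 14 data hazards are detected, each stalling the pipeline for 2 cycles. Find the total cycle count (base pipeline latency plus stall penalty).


Base cycles = 9 + 28 - 1 = 36
Total stalls = 14 * 2 = 28
Total = 36 + 28 = 64

64


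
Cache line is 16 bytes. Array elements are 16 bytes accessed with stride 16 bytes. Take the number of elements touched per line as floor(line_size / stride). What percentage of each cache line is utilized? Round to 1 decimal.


Elements per cache line = floor(16 / 16) = 1
Bytes used = 1 * 16 = 16
Utilization = 16 / 16 * 100 = 100.0%

100.0


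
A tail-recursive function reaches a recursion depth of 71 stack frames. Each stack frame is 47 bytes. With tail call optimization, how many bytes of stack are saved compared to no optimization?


Without TCO: 71 * 47 = 3337 bytes
With TCO: reuse 1 frame = 47 bytes
Savings = 3337 - 47 = 3290

3290


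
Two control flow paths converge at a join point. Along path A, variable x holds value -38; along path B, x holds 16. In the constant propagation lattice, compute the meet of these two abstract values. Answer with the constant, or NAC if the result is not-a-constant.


Meet operation: if both paths give the same constant, result is that constant; if they differ, result is NAC (not-a-constant).
Path A: -38, Path B: 16 -> differ
Result: not-a-constant -> NAC

NAC


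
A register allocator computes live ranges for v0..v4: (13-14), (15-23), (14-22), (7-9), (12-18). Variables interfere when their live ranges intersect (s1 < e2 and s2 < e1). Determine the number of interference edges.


Check all pairs for overlapping intervals.
Two intervals (s1,e1) and (s2,e2) overlap if s1 < e2 and s2 < e1.
v0 (13-14) vs v1..v4: overlaps v4 -> 1
v1 (15-23) vs v2..v4: overlaps v2, v4 -> 2
v2 (14-22) vs v3..v4: overlaps v4 -> 1
v3 (7-9) vs v4: overlaps none -> 0
Total overlapping pairs = 1 + 2 + 1 + 0 = 4

4


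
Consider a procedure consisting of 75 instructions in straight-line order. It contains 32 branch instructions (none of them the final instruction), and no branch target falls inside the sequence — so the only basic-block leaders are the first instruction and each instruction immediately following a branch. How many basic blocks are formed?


With no in-sequence branch targets, the leaders are the first instruction plus the instruction after each branch.
Number of basic blocks = branches + 1
= 32 + 1 = 33

33


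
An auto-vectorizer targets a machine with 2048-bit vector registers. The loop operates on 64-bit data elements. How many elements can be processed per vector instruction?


Width = SIMD bits / data type bits
= 2048 / 64 = 32

32


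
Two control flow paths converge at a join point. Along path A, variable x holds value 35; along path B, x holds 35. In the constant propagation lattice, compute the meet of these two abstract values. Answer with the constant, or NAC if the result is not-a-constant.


Meet operation: if both paths give the same constant, result is that constant; if they differ, result is NAC (not-a-constant).
Path A: 35, Path B: 35 -> equal
Result: constant -> 35

35


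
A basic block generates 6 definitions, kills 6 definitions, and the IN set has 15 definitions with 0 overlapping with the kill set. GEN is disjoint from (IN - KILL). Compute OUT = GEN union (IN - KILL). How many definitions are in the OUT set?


IN - KILL: 15 - 0 = 15 surviving definitions
OUT = GEN + surviving = 6 + 15 = 21

21


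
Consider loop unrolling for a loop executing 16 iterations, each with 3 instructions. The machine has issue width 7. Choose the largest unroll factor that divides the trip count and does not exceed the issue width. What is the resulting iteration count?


Largest divisor of 16 <= 7 is 4
New iterations = 16 / 4 = 4

4
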